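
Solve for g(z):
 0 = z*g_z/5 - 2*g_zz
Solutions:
 g(z) = C1 + C2*erfi(sqrt(5)*z/10)


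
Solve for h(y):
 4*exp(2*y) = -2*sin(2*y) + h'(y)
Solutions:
 h(y) = C1 + 2*exp(2*y) - cos(2*y)


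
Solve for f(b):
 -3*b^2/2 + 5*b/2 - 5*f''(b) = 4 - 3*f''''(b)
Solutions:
 f(b) = C1 + C2*b + C3*exp(-sqrt(15)*b/3) + C4*exp(sqrt(15)*b/3) - b^4/40 + b^3/12 - 29*b^2/50


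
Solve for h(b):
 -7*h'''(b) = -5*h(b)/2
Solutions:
 h(b) = C3*exp(14^(2/3)*5^(1/3)*b/14) + (C1*sin(14^(2/3)*sqrt(3)*5^(1/3)*b/28) + C2*cos(14^(2/3)*sqrt(3)*5^(1/3)*b/28))*exp(-14^(2/3)*5^(1/3)*b/28)


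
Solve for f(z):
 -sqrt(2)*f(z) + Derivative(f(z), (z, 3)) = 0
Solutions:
 f(z) = C3*exp(2^(1/6)*z) + (C1*sin(2^(1/6)*sqrt(3)*z/2) + C2*cos(2^(1/6)*sqrt(3)*z/2))*exp(-2^(1/6)*z/2)


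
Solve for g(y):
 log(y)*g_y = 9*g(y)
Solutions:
 g(y) = C1*exp(9*li(y))


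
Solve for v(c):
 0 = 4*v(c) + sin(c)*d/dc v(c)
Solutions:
 v(c) = C1*(cos(c)^2 + 2*cos(c) + 1)/(cos(c)^2 - 2*cos(c) + 1)


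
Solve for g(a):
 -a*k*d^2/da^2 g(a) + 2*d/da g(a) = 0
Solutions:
 g(a) = C1 + a^(((re(k) + 2)*re(k) + im(k)^2)/(re(k)^2 + im(k)^2))*(C2*sin(2*log(a)*Abs(im(k))/(re(k)^2 + im(k)^2)) + C3*cos(2*log(a)*im(k)/(re(k)^2 + im(k)^2)))


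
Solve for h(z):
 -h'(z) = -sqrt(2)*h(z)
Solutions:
 h(z) = C1*exp(sqrt(2)*z)


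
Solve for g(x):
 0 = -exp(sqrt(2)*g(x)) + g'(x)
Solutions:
 g(x) = sqrt(2)*(2*log(-1/(C1 + x)) - log(2))/4


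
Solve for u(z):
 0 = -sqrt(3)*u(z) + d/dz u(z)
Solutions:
 u(z) = C1*exp(sqrt(3)*z)


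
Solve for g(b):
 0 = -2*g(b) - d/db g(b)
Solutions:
 g(b) = C1*exp(-2*b)


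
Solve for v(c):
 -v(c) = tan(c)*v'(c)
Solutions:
 v(c) = C1/sin(c)


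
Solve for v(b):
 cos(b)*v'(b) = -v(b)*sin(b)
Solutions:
 v(b) = C1*cos(b)


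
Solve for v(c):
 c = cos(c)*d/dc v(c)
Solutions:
 v(c) = C1 + Integral(c/cos(c), c)


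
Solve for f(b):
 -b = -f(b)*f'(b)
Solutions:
 f(b) = -sqrt(C1 + b^2)
 f(b) = sqrt(C1 + b^2)


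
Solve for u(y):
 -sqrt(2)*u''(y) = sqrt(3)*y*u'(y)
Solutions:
 u(y) = C1 + C2*erf(6^(1/4)*y/2)


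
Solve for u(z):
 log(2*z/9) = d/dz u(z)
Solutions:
 u(z) = C1 + z*log(z) + z*log(2/9) - z


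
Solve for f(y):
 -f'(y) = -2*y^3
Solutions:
 f(y) = C1 + y^4/2


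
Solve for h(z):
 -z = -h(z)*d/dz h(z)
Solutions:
 h(z) = -sqrt(C1 + z^2)
 h(z) = sqrt(C1 + z^2)


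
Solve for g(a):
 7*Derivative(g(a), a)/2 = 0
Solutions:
 g(a) = C1


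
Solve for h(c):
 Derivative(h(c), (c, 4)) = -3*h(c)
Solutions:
 h(c) = (C1*sin(sqrt(2)*3^(1/4)*c/2) + C2*cos(sqrt(2)*3^(1/4)*c/2))*exp(-sqrt(2)*3^(1/4)*c/2) + (C3*sin(sqrt(2)*3^(1/4)*c/2) + C4*cos(sqrt(2)*3^(1/4)*c/2))*exp(sqrt(2)*3^(1/4)*c/2)


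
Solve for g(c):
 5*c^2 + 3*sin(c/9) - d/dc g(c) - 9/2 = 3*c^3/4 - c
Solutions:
 g(c) = C1 - 3*c^4/16 + 5*c^3/3 + c^2/2 - 9*c/2 - 27*cos(c/9)


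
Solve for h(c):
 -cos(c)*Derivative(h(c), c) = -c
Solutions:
 h(c) = C1 + Integral(c/cos(c), c)


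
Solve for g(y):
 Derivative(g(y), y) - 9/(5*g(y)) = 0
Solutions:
 g(y) = -sqrt(C1 + 90*y)/5
 g(y) = sqrt(C1 + 90*y)/5


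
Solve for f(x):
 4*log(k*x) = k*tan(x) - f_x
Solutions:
 f(x) = C1 - k*log(cos(x)) - 4*x*log(k*x) + 4*x


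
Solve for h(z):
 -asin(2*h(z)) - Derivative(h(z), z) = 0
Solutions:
 Integral(1/asin(2*_y), (_y, h(z))) = C1 - z


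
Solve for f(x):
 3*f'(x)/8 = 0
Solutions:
 f(x) = C1


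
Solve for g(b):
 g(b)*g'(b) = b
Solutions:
 g(b) = -sqrt(C1 + b^2)
 g(b) = sqrt(C1 + b^2)


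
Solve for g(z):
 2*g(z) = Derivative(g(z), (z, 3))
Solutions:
 g(z) = C3*exp(2^(1/3)*z) + (C1*sin(2^(1/3)*sqrt(3)*z/2) + C2*cos(2^(1/3)*sqrt(3)*z/2))*exp(-2^(1/3)*z/2)


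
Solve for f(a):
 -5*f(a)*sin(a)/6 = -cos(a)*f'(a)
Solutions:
 f(a) = C1/cos(a)^(5/6)


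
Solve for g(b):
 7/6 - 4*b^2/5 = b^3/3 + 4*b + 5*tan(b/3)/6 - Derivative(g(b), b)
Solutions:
 g(b) = C1 + b^4/12 + 4*b^3/15 + 2*b^2 - 7*b/6 - 5*log(cos(b/3))/2


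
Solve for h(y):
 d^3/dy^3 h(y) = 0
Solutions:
 h(y) = C1 + C2*y + C3*y^2


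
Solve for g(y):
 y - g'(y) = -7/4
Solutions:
 g(y) = C1 + y^2/2 + 7*y/4


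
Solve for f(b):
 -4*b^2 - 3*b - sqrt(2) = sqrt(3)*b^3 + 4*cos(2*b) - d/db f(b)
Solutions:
 f(b) = C1 + sqrt(3)*b^4/4 + 4*b^3/3 + 3*b^2/2 + sqrt(2)*b + 2*sin(2*b)


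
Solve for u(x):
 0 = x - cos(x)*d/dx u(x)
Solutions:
 u(x) = C1 + Integral(x/cos(x), x)


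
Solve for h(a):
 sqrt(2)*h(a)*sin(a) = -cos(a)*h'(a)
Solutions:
 h(a) = C1*cos(a)^(sqrt(2))


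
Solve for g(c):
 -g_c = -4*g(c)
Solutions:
 g(c) = C1*exp(4*c)


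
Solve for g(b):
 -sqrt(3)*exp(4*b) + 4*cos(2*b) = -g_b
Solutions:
 g(b) = C1 + sqrt(3)*exp(4*b)/4 - 2*sin(2*b)


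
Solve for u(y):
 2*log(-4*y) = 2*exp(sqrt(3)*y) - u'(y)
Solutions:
 u(y) = C1 - 2*y*log(-y) + 2*y*(1 - 2*log(2)) + 2*sqrt(3)*exp(sqrt(3)*y)/3


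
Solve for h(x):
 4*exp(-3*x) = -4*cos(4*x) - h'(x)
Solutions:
 h(x) = C1 - sin(4*x) + 4*exp(-3*x)/3


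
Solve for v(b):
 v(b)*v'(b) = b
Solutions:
 v(b) = -sqrt(C1 + b^2)
 v(b) = sqrt(C1 + b^2)


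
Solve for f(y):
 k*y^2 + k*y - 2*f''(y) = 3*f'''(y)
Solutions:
 f(y) = C1 + C2*y + C3*exp(-2*y/3) + k*y^4/24 - k*y^3/6 + 3*k*y^2/4


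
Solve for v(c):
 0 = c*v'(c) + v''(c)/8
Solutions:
 v(c) = C1 + C2*erf(2*c)


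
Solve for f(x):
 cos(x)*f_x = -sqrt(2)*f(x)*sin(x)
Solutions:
 f(x) = C1*cos(x)^(sqrt(2))


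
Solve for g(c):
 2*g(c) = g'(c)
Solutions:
 g(c) = C1*exp(2*c)


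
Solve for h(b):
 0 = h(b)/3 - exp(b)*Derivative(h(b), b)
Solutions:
 h(b) = C1*exp(-exp(-b)/3)


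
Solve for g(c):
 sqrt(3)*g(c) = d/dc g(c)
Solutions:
 g(c) = C1*exp(sqrt(3)*c)


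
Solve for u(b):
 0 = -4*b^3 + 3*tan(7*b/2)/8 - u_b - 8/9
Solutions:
 u(b) = C1 - b^4 - 8*b/9 - 3*log(cos(7*b/2))/28


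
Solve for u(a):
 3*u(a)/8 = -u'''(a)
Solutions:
 u(a) = C3*exp(-3^(1/3)*a/2) + (C1*sin(3^(5/6)*a/4) + C2*cos(3^(5/6)*a/4))*exp(3^(1/3)*a/4)


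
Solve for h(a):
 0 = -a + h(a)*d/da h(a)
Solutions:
 h(a) = -sqrt(C1 + a^2)
 h(a) = sqrt(C1 + a^2)


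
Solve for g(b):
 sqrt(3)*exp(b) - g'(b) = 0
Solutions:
 g(b) = C1 + sqrt(3)*exp(b)


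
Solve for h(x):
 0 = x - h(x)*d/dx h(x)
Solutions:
 h(x) = -sqrt(C1 + x^2)
 h(x) = sqrt(C1 + x^2)


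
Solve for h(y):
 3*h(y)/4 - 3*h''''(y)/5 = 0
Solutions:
 h(y) = C1*exp(-sqrt(2)*5^(1/4)*y/2) + C2*exp(sqrt(2)*5^(1/4)*y/2) + C3*sin(sqrt(2)*5^(1/4)*y/2) + C4*cos(sqrt(2)*5^(1/4)*y/2)


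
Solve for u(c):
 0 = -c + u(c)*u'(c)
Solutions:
 u(c) = -sqrt(C1 + c^2)
 u(c) = sqrt(C1 + c^2)


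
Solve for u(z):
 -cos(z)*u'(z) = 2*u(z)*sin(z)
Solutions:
 u(z) = C1*cos(z)^2


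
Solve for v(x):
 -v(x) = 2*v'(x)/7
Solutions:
 v(x) = C1*exp(-7*x/2)


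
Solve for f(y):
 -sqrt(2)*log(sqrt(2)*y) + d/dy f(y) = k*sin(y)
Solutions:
 f(y) = C1 - k*cos(y) + sqrt(2)*y*(log(y) - 1) + sqrt(2)*y*log(2)/2


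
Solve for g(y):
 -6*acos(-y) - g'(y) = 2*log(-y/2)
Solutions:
 g(y) = C1 - 2*y*log(-y) - 6*y*acos(-y) + 2*y*log(2) + 2*y - 6*sqrt(1 - y^2)


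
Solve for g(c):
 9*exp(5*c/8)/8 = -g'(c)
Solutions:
 g(c) = C1 - 9*exp(5*c/8)/5


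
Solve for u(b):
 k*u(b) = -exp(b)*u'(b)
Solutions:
 u(b) = C1*exp(k*exp(-b))


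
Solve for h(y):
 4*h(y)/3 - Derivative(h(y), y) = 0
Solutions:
 h(y) = C1*exp(4*y/3)


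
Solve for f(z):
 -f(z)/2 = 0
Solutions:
 f(z) = 0


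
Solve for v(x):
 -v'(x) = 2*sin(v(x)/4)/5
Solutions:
 2*x/5 + 2*log(cos(v(x)/4) - 1) - 2*log(cos(v(x)/4) + 1) = C1


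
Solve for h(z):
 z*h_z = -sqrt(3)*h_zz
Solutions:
 h(z) = C1 + C2*erf(sqrt(2)*3^(3/4)*z/6)


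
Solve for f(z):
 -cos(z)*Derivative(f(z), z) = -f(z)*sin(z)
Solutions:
 f(z) = C1/cos(z)


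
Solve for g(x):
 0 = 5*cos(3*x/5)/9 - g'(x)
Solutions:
 g(x) = C1 + 25*sin(3*x/5)/27


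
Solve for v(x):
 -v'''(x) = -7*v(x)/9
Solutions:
 v(x) = C3*exp(21^(1/3)*x/3) + (C1*sin(3^(5/6)*7^(1/3)*x/6) + C2*cos(3^(5/6)*7^(1/3)*x/6))*exp(-21^(1/3)*x/6)


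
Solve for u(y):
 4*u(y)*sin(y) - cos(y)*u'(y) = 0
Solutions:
 u(y) = C1/cos(y)^4


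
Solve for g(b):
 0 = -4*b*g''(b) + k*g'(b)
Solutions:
 g(b) = C1 + b^(re(k)/4 + 1)*(C2*sin(log(b)*Abs(im(k))/4) + C3*cos(log(b)*im(k)/4))


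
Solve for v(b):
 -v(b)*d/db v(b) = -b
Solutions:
 v(b) = -sqrt(C1 + b^2)
 v(b) = sqrt(C1 + b^2)


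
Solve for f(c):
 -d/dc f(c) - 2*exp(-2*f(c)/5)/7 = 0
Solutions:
 f(c) = 5*log(-sqrt(C1 - 2*c)) - 5*log(35) + 5*log(70)/2
 f(c) = 5*log(C1 - 2*c)/2 - 5*log(35) + 5*log(70)/2


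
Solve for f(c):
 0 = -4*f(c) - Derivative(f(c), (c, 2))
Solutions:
 f(c) = C1*sin(2*c) + C2*cos(2*c)


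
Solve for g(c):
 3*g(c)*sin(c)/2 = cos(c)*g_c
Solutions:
 g(c) = C1/cos(c)^(3/2)


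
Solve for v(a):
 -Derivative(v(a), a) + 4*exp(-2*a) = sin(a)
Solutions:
 v(a) = C1 + cos(a) - 2*exp(-2*a)


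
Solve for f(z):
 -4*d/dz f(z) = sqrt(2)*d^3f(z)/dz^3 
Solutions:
 f(z) = C1 + C2*sin(2^(3/4)*z) + C3*cos(2^(3/4)*z)


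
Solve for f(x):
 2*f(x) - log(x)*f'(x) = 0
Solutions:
 f(x) = C1*exp(2*li(x))


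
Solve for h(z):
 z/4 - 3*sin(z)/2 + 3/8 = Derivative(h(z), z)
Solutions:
 h(z) = C1 + z^2/8 + 3*z/8 + 3*cos(z)/2


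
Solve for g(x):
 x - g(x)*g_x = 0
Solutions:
 g(x) = -sqrt(C1 + x^2)
 g(x) = sqrt(C1 + x^2)


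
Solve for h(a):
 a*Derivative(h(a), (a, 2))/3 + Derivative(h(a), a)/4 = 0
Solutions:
 h(a) = C1 + C2*a^(1/4)


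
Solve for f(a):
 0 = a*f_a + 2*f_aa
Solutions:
 f(a) = C1 + C2*erf(a/2)


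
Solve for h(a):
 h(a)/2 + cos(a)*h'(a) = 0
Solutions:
 h(a) = C1*(sin(a) - 1)^(1/4)/(sin(a) + 1)^(1/4)


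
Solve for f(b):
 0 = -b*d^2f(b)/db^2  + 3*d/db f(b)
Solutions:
 f(b) = C1 + C2*b^4


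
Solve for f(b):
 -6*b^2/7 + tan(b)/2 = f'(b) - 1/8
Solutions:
 f(b) = C1 - 2*b^3/7 + b/8 - log(cos(b))/2


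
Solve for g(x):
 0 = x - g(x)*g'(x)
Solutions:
 g(x) = -sqrt(C1 + x^2)
 g(x) = sqrt(C1 + x^2)


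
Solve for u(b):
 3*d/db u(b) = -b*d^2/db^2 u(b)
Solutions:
 u(b) = C1 + C2/b^2


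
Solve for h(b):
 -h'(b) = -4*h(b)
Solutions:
 h(b) = C1*exp(4*b)


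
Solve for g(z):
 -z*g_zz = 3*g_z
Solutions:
 g(z) = C1 + C2/z^2


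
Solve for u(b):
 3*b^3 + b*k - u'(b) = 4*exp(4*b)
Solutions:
 u(b) = C1 + 3*b^4/4 + b^2*k/2 - exp(4*b)


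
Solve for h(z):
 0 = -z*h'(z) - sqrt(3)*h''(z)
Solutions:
 h(z) = C1 + C2*erf(sqrt(2)*3^(3/4)*z/6)


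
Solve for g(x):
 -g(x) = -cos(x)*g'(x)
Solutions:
 g(x) = C1*sqrt(sin(x) + 1)/sqrt(sin(x) - 1)


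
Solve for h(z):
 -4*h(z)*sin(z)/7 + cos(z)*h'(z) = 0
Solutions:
 h(z) = C1/cos(z)^(4/7)


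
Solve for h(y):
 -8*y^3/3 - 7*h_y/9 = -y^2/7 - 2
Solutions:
 h(y) = C1 - 6*y^4/7 + 3*y^3/49 + 18*y/7


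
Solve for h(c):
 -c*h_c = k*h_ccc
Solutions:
 h(c) = C1 + Integral(C2*airyai(c*(-1/k)^(1/3)) + C3*airybi(c*(-1/k)^(1/3)), c)


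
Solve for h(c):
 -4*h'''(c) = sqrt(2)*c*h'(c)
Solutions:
 h(c) = C1 + Integral(C2*airyai(-sqrt(2)*c/2) + C3*airybi(-sqrt(2)*c/2), c)


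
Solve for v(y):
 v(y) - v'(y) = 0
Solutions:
 v(y) = C1*exp(y)


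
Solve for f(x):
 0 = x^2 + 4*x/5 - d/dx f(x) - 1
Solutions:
 f(x) = C1 + x^3/3 + 2*x^2/5 - x


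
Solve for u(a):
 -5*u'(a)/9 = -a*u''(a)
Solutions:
 u(a) = C1 + C2*a^(14/9)


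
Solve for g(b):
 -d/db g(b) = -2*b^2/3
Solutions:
 g(b) = C1 + 2*b^3/9


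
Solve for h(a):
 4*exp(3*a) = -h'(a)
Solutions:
 h(a) = C1 - 4*exp(3*a)/3


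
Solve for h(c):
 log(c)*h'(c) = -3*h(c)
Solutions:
 h(c) = C1*exp(-3*li(c))


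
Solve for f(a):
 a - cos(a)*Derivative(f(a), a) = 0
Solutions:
 f(a) = C1 + Integral(a/cos(a), a)


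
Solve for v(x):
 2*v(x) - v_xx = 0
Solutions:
 v(x) = C1*exp(-sqrt(2)*x) + C2*exp(sqrt(2)*x)


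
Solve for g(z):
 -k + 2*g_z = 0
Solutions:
 g(z) = C1 + k*z/2


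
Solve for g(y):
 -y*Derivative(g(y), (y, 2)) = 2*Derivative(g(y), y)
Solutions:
 g(y) = C1 + C2/y


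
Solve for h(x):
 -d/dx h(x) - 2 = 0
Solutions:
 h(x) = C1 - 2*x


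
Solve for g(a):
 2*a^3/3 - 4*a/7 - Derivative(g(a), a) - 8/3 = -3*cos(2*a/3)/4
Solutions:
 g(a) = C1 + a^4/6 - 2*a^2/7 - 8*a/3 + 9*sin(2*a/3)/8


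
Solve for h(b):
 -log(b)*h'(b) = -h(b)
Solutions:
 h(b) = C1*exp(li(b))


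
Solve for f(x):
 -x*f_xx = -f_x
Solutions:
 f(x) = C1 + C2*x^2


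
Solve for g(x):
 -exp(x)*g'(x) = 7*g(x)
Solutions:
 g(x) = C1*exp(7*exp(-x))


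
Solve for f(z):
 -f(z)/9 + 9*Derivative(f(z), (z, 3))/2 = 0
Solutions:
 f(z) = C3*exp(2^(1/3)*3^(2/3)*z/9) + (C1*sin(2^(1/3)*3^(1/6)*z/6) + C2*cos(2^(1/3)*3^(1/6)*z/6))*exp(-2^(1/3)*3^(2/3)*z/18)


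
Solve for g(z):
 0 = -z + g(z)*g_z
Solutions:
 g(z) = -sqrt(C1 + z^2)
 g(z) = sqrt(C1 + z^2)


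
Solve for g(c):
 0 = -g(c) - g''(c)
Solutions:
 g(c) = C1*sin(c) + C2*cos(c)


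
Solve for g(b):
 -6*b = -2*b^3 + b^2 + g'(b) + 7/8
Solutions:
 g(b) = C1 + b^4/2 - b^3/3 - 3*b^2 - 7*b/8


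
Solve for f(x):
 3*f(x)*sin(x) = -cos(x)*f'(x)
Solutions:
 f(x) = C1*cos(x)^3


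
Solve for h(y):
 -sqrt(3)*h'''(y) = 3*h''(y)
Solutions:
 h(y) = C1 + C2*y + C3*exp(-sqrt(3)*y)


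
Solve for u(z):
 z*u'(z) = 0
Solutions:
 u(z) = C1


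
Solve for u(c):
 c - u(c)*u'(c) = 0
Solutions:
 u(c) = -sqrt(C1 + c^2)
 u(c) = sqrt(C1 + c^2)


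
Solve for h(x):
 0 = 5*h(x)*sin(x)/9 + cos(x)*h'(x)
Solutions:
 h(x) = C1*cos(x)^(5/9)


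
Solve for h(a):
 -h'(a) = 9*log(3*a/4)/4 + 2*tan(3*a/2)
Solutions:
 h(a) = C1 - 9*a*log(a)/4 - 9*a*log(3)/4 + 9*a/4 + 9*a*log(2)/2 + 4*log(cos(3*a/2))/3


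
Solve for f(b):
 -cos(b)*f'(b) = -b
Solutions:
 f(b) = C1 + Integral(b/cos(b), b)


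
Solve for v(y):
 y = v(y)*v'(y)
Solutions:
 v(y) = -sqrt(C1 + y^2)
 v(y) = sqrt(C1 + y^2)


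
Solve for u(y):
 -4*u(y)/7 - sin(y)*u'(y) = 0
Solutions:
 u(y) = C1*(cos(y) + 1)^(2/7)/(cos(y) - 1)^(2/7)


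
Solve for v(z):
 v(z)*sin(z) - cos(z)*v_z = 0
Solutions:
 v(z) = C1/cos(z)


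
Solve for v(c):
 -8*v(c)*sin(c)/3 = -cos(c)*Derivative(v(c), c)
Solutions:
 v(c) = C1/cos(c)^(8/3)


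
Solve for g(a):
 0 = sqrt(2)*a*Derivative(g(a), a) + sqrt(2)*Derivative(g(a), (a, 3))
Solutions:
 g(a) = C1 + Integral(C2*airyai(-a) + C3*airybi(-a), a)


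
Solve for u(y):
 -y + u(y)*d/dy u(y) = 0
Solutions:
 u(y) = -sqrt(C1 + y^2)
 u(y) = sqrt(C1 + y^2)


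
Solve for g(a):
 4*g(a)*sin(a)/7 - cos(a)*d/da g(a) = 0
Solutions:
 g(a) = C1/cos(a)^(4/7)


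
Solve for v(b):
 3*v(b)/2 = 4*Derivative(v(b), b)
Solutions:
 v(b) = C1*exp(3*b/8)


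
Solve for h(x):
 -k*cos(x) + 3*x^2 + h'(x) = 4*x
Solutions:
 h(x) = C1 + k*sin(x) - x^3 + 2*x^2


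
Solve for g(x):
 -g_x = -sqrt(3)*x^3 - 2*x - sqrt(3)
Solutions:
 g(x) = C1 + sqrt(3)*x^4/4 + x^2 + sqrt(3)*x


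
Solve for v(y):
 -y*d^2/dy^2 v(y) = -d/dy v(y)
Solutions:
 v(y) = C1 + C2*y^2


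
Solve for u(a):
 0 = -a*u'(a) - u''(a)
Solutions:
 u(a) = C1 + C2*erf(sqrt(2)*a/2)


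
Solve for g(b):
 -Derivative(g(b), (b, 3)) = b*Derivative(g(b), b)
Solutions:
 g(b) = C1 + Integral(C2*airyai(-b) + C3*airybi(-b), b)


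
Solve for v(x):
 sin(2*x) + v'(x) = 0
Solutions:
 v(x) = C1 + cos(2*x)/2


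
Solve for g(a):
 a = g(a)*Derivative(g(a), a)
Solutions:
 g(a) = -sqrt(C1 + a^2)
 g(a) = sqrt(C1 + a^2)


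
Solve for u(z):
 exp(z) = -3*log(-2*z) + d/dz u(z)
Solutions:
 u(z) = C1 + 3*z*log(-z) + 3*z*(-1 + log(2)) + exp(z)


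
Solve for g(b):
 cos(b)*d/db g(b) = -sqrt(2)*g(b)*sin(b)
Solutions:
 g(b) = C1*cos(b)^(sqrt(2))


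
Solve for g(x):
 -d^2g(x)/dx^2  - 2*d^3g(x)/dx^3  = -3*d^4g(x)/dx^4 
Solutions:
 g(x) = C1 + C2*x + C3*exp(-x/3) + C4*exp(x)


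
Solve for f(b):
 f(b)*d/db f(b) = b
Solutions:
 f(b) = -sqrt(C1 + b^2)
 f(b) = sqrt(C1 + b^2)


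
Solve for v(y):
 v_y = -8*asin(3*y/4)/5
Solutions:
 v(y) = C1 - 8*y*asin(3*y/4)/5 - 8*sqrt(16 - 9*y^2)/15


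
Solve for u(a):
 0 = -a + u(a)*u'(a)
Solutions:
 u(a) = -sqrt(C1 + a^2)
 u(a) = sqrt(C1 + a^2)


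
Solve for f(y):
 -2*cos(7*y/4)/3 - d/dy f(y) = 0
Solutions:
 f(y) = C1 - 8*sin(7*y/4)/21


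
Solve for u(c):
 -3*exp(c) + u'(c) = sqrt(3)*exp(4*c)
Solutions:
 u(c) = C1 + sqrt(3)*exp(4*c)/4 + 3*exp(c)


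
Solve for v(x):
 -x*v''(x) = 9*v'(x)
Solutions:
 v(x) = C1 + C2/x^8


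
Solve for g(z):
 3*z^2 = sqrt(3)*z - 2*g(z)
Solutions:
 g(z) = z*(-3*z + sqrt(3))/2


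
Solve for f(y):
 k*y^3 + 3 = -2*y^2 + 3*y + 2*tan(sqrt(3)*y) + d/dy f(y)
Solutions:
 f(y) = C1 + k*y^4/4 + 2*y^3/3 - 3*y^2/2 + 3*y + 2*sqrt(3)*log(cos(sqrt(3)*y))/3


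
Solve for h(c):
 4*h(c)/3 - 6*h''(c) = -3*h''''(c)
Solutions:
 h(c) = C1*exp(-c*sqrt(1 - sqrt(5)/3)) + C2*exp(c*sqrt(1 - sqrt(5)/3)) + C3*exp(-c*sqrt(sqrt(5)/3 + 1)) + C4*exp(c*sqrt(sqrt(5)/3 + 1))


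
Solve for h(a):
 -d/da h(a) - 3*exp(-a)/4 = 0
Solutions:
 h(a) = C1 + 3*exp(-a)/4


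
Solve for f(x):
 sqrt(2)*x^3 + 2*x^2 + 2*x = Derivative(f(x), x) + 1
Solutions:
 f(x) = C1 + sqrt(2)*x^4/4 + 2*x^3/3 + x^2 - x


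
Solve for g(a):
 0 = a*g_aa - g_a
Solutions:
 g(a) = C1 + C2*a^2


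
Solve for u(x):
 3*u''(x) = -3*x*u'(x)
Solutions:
 u(x) = C1 + C2*erf(sqrt(2)*x/2)


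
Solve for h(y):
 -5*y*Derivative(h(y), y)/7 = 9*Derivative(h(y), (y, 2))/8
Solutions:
 h(y) = C1 + C2*erf(2*sqrt(35)*y/21)


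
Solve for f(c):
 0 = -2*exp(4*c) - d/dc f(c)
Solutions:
 f(c) = C1 - exp(4*c)/2


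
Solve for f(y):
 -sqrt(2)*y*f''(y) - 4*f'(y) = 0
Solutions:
 f(y) = C1 + C2*y^(1 - 2*sqrt(2))


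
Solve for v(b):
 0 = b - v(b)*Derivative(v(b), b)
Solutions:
 v(b) = -sqrt(C1 + b^2)
 v(b) = sqrt(C1 + b^2)


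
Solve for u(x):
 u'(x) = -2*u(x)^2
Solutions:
 u(x) = 1/(C1 + 2*x)


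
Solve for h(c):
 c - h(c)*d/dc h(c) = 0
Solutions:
 h(c) = -sqrt(C1 + c^2)
 h(c) = sqrt(C1 + c^2)


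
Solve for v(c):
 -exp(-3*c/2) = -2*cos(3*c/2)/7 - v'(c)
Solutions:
 v(c) = C1 - 4*sin(3*c/2)/21 - 2*exp(-3*c/2)/3


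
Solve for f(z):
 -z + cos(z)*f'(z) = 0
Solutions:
 f(z) = C1 + Integral(z/cos(z), z)


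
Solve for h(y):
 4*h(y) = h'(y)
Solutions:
 h(y) = C1*exp(4*y)


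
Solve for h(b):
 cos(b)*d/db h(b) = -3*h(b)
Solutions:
 h(b) = C1*(sin(b) - 1)^(3/2)/(sin(b) + 1)^(3/2)


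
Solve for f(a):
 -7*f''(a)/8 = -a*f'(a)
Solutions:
 f(a) = C1 + C2*erfi(2*sqrt(7)*a/7)


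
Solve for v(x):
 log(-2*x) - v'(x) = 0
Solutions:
 v(x) = C1 + x*log(-x) + x*(-1 + log(2))


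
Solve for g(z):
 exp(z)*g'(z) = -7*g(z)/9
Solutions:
 g(z) = C1*exp(7*exp(-z)/9)


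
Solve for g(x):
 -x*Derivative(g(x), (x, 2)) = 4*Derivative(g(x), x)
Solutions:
 g(x) = C1 + C2/x^3


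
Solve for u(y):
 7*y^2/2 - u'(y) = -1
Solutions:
 u(y) = C1 + 7*y^3/6 + y


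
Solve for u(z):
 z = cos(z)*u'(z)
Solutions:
 u(z) = C1 + Integral(z/cos(z), z)


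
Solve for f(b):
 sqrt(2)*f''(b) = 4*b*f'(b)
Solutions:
 f(b) = C1 + C2*erfi(2^(1/4)*b)


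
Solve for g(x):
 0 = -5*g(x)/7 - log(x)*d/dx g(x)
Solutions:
 g(x) = C1*exp(-5*li(x)/7)


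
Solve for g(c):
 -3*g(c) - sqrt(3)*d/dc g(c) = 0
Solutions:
 g(c) = C1*exp(-sqrt(3)*c)


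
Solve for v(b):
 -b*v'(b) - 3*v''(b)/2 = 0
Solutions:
 v(b) = C1 + C2*erf(sqrt(3)*b/3)


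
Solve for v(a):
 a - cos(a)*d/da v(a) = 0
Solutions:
 v(a) = C1 + Integral(a/cos(a), a)


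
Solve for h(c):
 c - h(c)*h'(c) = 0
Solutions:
 h(c) = -sqrt(C1 + c^2)
 h(c) = sqrt(C1 + c^2)


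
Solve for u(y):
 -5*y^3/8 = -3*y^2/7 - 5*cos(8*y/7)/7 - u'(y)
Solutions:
 u(y) = C1 + 5*y^4/32 - y^3/7 - 5*sin(8*y/7)/8


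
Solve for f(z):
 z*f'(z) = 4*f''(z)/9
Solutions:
 f(z) = C1 + C2*erfi(3*sqrt(2)*z/4)


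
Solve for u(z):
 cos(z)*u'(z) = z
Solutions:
 u(z) = C1 + Integral(z/cos(z), z)


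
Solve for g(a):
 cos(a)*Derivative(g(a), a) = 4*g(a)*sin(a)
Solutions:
 g(a) = C1/cos(a)^4


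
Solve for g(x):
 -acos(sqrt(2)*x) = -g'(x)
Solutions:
 g(x) = C1 + x*acos(sqrt(2)*x) - sqrt(2)*sqrt(1 - 2*x^2)/2


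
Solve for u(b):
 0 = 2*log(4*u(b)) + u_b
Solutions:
 Integral(1/(log(_y) + 2*log(2)), (_y, u(b)))/2 = C1 - b


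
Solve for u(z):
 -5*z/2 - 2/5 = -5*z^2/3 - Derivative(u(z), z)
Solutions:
 u(z) = C1 - 5*z^3/9 + 5*z^2/4 + 2*z/5


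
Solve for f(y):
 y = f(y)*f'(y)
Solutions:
 f(y) = -sqrt(C1 + y^2)
 f(y) = sqrt(C1 + y^2)


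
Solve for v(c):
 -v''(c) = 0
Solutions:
 v(c) = C1 + C2*c


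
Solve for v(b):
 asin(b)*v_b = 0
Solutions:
 v(b) = C1


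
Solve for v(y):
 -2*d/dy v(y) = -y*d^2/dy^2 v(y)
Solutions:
 v(y) = C1 + C2*y^3


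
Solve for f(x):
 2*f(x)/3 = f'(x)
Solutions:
 f(x) = C1*exp(2*x/3)


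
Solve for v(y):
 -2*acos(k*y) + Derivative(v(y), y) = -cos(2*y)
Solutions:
 v(y) = C1 + 2*Piecewise((y*acos(k*y) - sqrt(-k^2*y^2 + 1)/k, Ne(k, 0)), (pi*y/2, True)) - sin(2*y)/2


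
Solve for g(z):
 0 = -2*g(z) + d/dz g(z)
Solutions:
 g(z) = C1*exp(2*z)


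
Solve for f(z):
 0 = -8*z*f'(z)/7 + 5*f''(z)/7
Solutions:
 f(z) = C1 + C2*erfi(2*sqrt(5)*z/5)


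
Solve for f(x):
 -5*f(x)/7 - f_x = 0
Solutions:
 f(x) = C1*exp(-5*x/7)


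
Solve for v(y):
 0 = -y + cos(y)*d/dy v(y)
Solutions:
 v(y) = C1 + Integral(y/cos(y), y)


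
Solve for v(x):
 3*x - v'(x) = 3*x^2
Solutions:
 v(x) = C1 - x^3 + 3*x^2/2


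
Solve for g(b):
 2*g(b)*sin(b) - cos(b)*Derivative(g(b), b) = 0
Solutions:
 g(b) = C1/cos(b)^2


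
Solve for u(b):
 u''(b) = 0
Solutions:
 u(b) = C1 + C2*b


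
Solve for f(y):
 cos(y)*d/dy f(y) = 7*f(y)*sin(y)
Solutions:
 f(y) = C1/cos(y)^7


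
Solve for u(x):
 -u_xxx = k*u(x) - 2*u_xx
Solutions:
 u(x) = C1*exp(x*(-(27*k/2 + sqrt((27*k - 16)^2 - 256)/2 - 8)^(1/3) + 2 - 4/(27*k/2 + sqrt((27*k - 16)^2 - 256)/2 - 8)^(1/3))/3) + C2*exp(x*((27*k/2 + sqrt((27*k - 16)^2 - 256)/2 - 8)^(1/3) - sqrt(3)*I*(27*k/2 + sqrt((27*k - 16)^2 - 256)/2 - 8)^(1/3) + 4 - 16/((-1 + sqrt(3)*I)*(27*k/2 + sqrt((27*k - 16)^2 - 256)/2 - 8)^(1/3)))/6) + C3*exp(x*((27*k/2 + sqrt((27*k - 16)^2 - 256)/2 - 8)^(1/3) + sqrt(3)*I*(27*k/2 + sqrt((27*k - 16)^2 - 256)/2 - 8)^(1/3) + 4 + 16/((1 + sqrt(3)*I)*(27*k/2 + sqrt((27*k - 16)^2 - 256)/2 - 8)^(1/3)))/6)


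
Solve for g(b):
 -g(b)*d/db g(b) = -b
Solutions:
 g(b) = -sqrt(C1 + b^2)
 g(b) = sqrt(C1 + b^2)


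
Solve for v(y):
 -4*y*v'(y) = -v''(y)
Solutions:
 v(y) = C1 + C2*erfi(sqrt(2)*y)


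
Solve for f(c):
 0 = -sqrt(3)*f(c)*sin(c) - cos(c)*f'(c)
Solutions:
 f(c) = C1*cos(c)^(sqrt(3))


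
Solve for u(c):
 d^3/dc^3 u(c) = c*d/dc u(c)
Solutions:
 u(c) = C1 + Integral(C2*airyai(c) + C3*airybi(c), c)


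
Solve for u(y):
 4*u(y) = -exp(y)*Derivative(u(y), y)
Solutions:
 u(y) = C1*exp(4*exp(-y))


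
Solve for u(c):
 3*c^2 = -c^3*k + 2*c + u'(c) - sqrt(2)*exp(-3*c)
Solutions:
 u(c) = C1 + c^4*k/4 + c^3 - c^2 - sqrt(2)*exp(-3*c)/3


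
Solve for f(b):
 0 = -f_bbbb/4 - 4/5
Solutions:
 f(b) = C1 + C2*b + C3*b^2 + C4*b^3 - 2*b^4/15


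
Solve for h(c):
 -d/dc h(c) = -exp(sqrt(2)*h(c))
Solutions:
 h(c) = sqrt(2)*(2*log(-1/(C1 + c)) - log(2))/4


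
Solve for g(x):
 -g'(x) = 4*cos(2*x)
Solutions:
 g(x) = C1 - 2*sin(2*x)


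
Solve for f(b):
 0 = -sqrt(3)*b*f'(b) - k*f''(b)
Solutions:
 f(b) = C1 + C2*sqrt(k)*erf(sqrt(2)*3^(1/4)*b*sqrt(1/k)/2)


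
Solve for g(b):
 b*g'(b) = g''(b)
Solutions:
 g(b) = C1 + C2*erfi(sqrt(2)*b/2)


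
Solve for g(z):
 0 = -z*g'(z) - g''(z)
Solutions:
 g(z) = C1 + C2*erf(sqrt(2)*z/2)


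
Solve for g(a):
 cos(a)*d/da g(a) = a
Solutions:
 g(a) = C1 + Integral(a/cos(a), a)


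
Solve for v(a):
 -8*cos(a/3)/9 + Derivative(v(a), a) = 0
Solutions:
 v(a) = C1 + 8*sin(a/3)/3


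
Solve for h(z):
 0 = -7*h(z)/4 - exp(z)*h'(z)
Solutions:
 h(z) = C1*exp(7*exp(-z)/4)


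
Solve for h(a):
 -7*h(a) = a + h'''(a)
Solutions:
 h(a) = C3*exp(-7^(1/3)*a) - a/7 + (C1*sin(sqrt(3)*7^(1/3)*a/2) + C2*cos(sqrt(3)*7^(1/3)*a/2))*exp(7^(1/3)*a/2)


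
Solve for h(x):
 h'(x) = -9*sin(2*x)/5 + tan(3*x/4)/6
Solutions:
 h(x) = C1 - 2*log(cos(3*x/4))/9 + 9*cos(2*x)/10


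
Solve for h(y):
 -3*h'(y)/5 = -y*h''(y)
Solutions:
 h(y) = C1 + C2*y^(8/5)


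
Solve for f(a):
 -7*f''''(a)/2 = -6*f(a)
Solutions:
 f(a) = C1*exp(-sqrt(2)*3^(1/4)*7^(3/4)*a/7) + C2*exp(sqrt(2)*3^(1/4)*7^(3/4)*a/7) + C3*sin(sqrt(2)*3^(1/4)*7^(3/4)*a/7) + C4*cos(sqrt(2)*3^(1/4)*7^(3/4)*a/7)


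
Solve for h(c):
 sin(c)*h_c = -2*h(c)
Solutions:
 h(c) = C1*(cos(c) + 1)/(cos(c) - 1)


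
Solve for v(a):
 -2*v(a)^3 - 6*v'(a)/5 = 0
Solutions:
 v(a) = -sqrt(6)*sqrt(-1/(C1 - 5*a))/2
 v(a) = sqrt(6)*sqrt(-1/(C1 - 5*a))/2


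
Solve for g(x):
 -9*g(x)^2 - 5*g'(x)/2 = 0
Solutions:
 g(x) = 5/(C1 + 18*x)


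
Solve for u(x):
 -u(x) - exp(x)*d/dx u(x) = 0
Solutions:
 u(x) = C1*exp(exp(-x))


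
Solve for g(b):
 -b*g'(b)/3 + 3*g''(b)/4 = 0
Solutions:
 g(b) = C1 + C2*erfi(sqrt(2)*b/3)


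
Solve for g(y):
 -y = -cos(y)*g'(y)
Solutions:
 g(y) = C1 + Integral(y/cos(y), y)


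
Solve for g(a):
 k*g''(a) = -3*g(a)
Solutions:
 g(a) = C1*exp(-sqrt(3)*a*sqrt(-1/k)) + C2*exp(sqrt(3)*a*sqrt(-1/k))


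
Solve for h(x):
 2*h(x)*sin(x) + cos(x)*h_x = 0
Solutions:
 h(x) = C1*cos(x)^2


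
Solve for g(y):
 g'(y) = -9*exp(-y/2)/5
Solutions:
 g(y) = C1 + 18*exp(-y/2)/5


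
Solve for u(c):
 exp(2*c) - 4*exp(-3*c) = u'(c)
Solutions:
 u(c) = C1 + exp(2*c)/2 + 4*exp(-3*c)/3


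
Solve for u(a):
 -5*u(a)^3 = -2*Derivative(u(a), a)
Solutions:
 u(a) = -sqrt(-1/(C1 + 5*a))
 u(a) = sqrt(-1/(C1 + 5*a))


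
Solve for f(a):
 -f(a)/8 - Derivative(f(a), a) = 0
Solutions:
 f(a) = C1*exp(-a/8)


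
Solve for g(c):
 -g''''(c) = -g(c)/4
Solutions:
 g(c) = C1*exp(-sqrt(2)*c/2) + C2*exp(sqrt(2)*c/2) + C3*sin(sqrt(2)*c/2) + C4*cos(sqrt(2)*c/2)


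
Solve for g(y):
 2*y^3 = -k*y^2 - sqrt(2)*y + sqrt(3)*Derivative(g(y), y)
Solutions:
 g(y) = C1 + sqrt(3)*k*y^3/9 + sqrt(3)*y^4/6 + sqrt(6)*y^2/6


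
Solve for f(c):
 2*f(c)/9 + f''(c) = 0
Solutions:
 f(c) = C1*sin(sqrt(2)*c/3) + C2*cos(sqrt(2)*c/3)


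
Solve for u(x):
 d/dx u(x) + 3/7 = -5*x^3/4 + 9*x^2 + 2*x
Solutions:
 u(x) = C1 - 5*x^4/16 + 3*x^3 + x^2 - 3*x/7


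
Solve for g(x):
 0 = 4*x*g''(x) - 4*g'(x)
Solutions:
 g(x) = C1 + C2*x^2


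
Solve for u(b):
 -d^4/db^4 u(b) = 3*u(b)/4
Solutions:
 u(b) = (C1*sin(3^(1/4)*b/2) + C2*cos(3^(1/4)*b/2))*exp(-3^(1/4)*b/2) + (C3*sin(3^(1/4)*b/2) + C4*cos(3^(1/4)*b/2))*exp(3^(1/4)*b/2)


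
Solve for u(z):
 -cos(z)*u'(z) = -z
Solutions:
 u(z) = C1 + Integral(z/cos(z), z)


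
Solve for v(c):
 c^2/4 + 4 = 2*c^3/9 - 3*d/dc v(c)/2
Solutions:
 v(c) = C1 + c^4/27 - c^3/18 - 8*c/3


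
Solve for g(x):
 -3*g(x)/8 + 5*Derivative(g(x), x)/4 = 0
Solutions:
 g(x) = C1*exp(3*x/10)


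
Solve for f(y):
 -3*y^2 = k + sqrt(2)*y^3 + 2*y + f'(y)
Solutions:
 f(y) = C1 - k*y - sqrt(2)*y^4/4 - y^3 - y^2


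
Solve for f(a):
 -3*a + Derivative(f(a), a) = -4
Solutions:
 f(a) = C1 + 3*a^2/2 - 4*a


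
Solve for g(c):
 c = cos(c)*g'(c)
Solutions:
 g(c) = C1 + Integral(c/cos(c), c)


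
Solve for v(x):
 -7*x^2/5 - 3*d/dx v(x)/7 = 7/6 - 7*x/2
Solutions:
 v(x) = C1 - 49*x^3/45 + 49*x^2/12 - 49*x/18


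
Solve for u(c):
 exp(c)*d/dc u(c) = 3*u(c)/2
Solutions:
 u(c) = C1*exp(-3*exp(-c)/2)


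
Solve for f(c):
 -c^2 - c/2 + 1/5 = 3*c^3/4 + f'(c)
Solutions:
 f(c) = C1 - 3*c^4/16 - c^3/3 - c^2/4 + c/5


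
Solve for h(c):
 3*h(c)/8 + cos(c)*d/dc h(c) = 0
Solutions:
 h(c) = C1*(sin(c) - 1)^(3/16)/(sin(c) + 1)^(3/16)


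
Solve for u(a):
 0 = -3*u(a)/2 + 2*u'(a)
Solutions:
 u(a) = C1*exp(3*a/4)


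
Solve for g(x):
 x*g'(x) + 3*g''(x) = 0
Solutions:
 g(x) = C1 + C2*erf(sqrt(6)*x/6)


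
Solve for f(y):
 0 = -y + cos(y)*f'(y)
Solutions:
 f(y) = C1 + Integral(y/cos(y), y)


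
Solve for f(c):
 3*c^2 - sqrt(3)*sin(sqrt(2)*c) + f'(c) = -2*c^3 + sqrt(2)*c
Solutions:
 f(c) = C1 - c^4/2 - c^3 + sqrt(2)*c^2/2 - sqrt(6)*cos(sqrt(2)*c)/2


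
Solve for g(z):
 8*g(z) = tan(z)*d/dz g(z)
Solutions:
 g(z) = C1*sin(z)^8


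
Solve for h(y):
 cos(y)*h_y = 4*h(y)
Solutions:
 h(y) = C1*(sin(y)^2 + 2*sin(y) + 1)/(sin(y)^2 - 2*sin(y) + 1)


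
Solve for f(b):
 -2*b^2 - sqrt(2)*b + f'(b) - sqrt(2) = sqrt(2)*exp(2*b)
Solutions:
 f(b) = C1 + 2*b^3/3 + sqrt(2)*b^2/2 + sqrt(2)*b + sqrt(2)*exp(2*b)/2


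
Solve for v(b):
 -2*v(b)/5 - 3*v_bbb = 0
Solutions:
 v(b) = C3*exp(-15^(2/3)*2^(1/3)*b/15) + (C1*sin(2^(1/3)*3^(1/6)*5^(2/3)*b/10) + C2*cos(2^(1/3)*3^(1/6)*5^(2/3)*b/10))*exp(15^(2/3)*2^(1/3)*b/30)


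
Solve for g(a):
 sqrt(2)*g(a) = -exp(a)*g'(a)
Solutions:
 g(a) = C1*exp(sqrt(2)*exp(-a))


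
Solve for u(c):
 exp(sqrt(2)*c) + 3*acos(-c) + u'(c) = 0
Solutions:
 u(c) = C1 - 3*c*acos(-c) - 3*sqrt(1 - c^2) - sqrt(2)*exp(sqrt(2)*c)/2


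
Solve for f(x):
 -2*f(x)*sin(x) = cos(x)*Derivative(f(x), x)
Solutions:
 f(x) = C1*cos(x)^2


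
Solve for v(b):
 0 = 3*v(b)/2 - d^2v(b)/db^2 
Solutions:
 v(b) = C1*exp(-sqrt(6)*b/2) + C2*exp(sqrt(6)*b/2)


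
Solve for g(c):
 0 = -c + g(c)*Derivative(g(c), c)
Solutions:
 g(c) = -sqrt(C1 + c^2)
 g(c) = sqrt(C1 + c^2)


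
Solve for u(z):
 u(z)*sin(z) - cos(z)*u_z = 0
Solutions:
 u(z) = C1/cos(z)


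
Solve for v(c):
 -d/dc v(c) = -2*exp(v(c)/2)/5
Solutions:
 v(c) = 2*log(-1/(C1 + 2*c)) + 2*log(10)


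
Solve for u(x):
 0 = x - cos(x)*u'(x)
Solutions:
 u(x) = C1 + Integral(x/cos(x), x)


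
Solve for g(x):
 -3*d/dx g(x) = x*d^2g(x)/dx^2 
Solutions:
 g(x) = C1 + C2/x^2


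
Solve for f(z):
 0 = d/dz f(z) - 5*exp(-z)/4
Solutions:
 f(z) = C1 - 5*exp(-z)/4


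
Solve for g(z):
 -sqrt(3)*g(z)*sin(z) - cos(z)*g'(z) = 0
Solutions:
 g(z) = C1*cos(z)^(sqrt(3))


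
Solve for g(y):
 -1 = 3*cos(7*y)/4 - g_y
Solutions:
 g(y) = C1 + y + 3*sin(7*y)/28


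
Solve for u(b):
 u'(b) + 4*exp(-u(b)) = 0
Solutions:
 u(b) = log(C1 - 4*b)


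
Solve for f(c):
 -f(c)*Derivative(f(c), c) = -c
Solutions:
 f(c) = -sqrt(C1 + c^2)
 f(c) = sqrt(C1 + c^2)


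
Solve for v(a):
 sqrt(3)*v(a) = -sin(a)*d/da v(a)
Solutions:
 v(a) = C1*(cos(a) + 1)^(sqrt(3)/2)/(cos(a) - 1)^(sqrt(3)/2)


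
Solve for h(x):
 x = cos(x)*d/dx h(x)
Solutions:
 h(x) = C1 + Integral(x/cos(x), x)


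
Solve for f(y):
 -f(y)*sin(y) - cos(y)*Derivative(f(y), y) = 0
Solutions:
 f(y) = C1*cos(y)


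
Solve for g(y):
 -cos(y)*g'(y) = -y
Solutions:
 g(y) = C1 + Integral(y/cos(y), y)


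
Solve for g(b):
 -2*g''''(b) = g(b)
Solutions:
 g(b) = (C1*sin(2^(1/4)*b/2) + C2*cos(2^(1/4)*b/2))*exp(-2^(1/4)*b/2) + (C3*sin(2^(1/4)*b/2) + C4*cos(2^(1/4)*b/2))*exp(2^(1/4)*b/2)


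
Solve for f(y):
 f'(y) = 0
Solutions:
 f(y) = C1


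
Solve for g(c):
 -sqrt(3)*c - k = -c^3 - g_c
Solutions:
 g(c) = C1 - c^4/4 + sqrt(3)*c^2/2 + c*k


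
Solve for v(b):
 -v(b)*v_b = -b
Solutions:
 v(b) = -sqrt(C1 + b^2)
 v(b) = sqrt(C1 + b^2)


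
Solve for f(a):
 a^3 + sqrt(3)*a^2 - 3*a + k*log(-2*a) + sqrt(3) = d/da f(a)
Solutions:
 f(a) = C1 + a^4/4 + sqrt(3)*a^3/3 - 3*a^2/2 + a*k*log(-a) + a*(-k + k*log(2) + sqrt(3))


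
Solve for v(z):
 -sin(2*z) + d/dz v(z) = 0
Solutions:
 v(z) = C1 - cos(2*z)/2


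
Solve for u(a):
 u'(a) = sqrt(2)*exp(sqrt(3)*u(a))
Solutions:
 u(a) = sqrt(3)*(2*log(-1/(C1 + sqrt(2)*a)) - log(3))/6


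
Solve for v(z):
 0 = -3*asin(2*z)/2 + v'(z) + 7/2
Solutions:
 v(z) = C1 + 3*z*asin(2*z)/2 - 7*z/2 + 3*sqrt(1 - 4*z^2)/4


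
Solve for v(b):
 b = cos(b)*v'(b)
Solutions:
 v(b) = C1 + Integral(b/cos(b), b)


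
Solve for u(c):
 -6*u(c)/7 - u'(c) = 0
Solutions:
 u(c) = C1*exp(-6*c/7)


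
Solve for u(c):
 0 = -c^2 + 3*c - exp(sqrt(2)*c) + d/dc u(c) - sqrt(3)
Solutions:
 u(c) = C1 + c^3/3 - 3*c^2/2 + sqrt(3)*c + sqrt(2)*exp(sqrt(2)*c)/2


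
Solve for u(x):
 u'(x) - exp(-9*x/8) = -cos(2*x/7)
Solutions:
 u(x) = C1 - 7*sin(2*x/7)/2 - 8*exp(-9*x/8)/9


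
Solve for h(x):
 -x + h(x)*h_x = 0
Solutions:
 h(x) = -sqrt(C1 + x^2)
 h(x) = sqrt(C1 + x^2)


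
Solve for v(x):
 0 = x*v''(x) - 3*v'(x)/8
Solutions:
 v(x) = C1 + C2*x^(11/8)


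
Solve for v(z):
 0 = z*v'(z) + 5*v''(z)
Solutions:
 v(z) = C1 + C2*erf(sqrt(10)*z/10)


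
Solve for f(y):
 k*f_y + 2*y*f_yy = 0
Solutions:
 f(y) = C1 + y^(1 - re(k)/2)*(C2*sin(log(y)*Abs(im(k))/2) + C3*cos(log(y)*im(k)/2))


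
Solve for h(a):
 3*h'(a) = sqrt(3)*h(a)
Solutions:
 h(a) = C1*exp(sqrt(3)*a/3)


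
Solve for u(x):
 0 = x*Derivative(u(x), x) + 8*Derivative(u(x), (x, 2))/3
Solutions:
 u(x) = C1 + C2*erf(sqrt(3)*x/4)


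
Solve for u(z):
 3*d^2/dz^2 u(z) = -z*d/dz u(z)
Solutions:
 u(z) = C1 + C2*erf(sqrt(6)*z/6)


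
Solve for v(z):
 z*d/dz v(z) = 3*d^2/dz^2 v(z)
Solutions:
 v(z) = C1 + C2*erfi(sqrt(6)*z/6)


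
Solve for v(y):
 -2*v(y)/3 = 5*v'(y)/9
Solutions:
 v(y) = C1*exp(-6*y/5)


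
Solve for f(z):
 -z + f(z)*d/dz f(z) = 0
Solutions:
 f(z) = -sqrt(C1 + z^2)
 f(z) = sqrt(C1 + z^2)


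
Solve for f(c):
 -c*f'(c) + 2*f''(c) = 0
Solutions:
 f(c) = C1 + C2*erfi(c/2)


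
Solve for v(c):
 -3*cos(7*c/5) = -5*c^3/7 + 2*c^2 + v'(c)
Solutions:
 v(c) = C1 + 5*c^4/28 - 2*c^3/3 - 15*sin(7*c/5)/7


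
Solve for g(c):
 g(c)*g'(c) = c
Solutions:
 g(c) = -sqrt(C1 + c^2)
 g(c) = sqrt(C1 + c^2)


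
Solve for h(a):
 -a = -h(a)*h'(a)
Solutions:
 h(a) = -sqrt(C1 + a^2)
 h(a) = sqrt(C1 + a^2)


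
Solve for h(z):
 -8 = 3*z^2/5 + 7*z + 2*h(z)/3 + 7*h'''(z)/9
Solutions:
 h(z) = C3*exp(-6^(1/3)*7^(2/3)*z/7) - 9*z^2/10 - 21*z/2 + (C1*sin(2^(1/3)*3^(5/6)*7^(2/3)*z/14) + C2*cos(2^(1/3)*3^(5/6)*7^(2/3)*z/14))*exp(6^(1/3)*7^(2/3)*z/14) - 12


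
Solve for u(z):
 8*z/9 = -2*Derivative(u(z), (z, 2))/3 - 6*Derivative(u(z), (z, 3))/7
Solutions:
 u(z) = C1 + C2*z + C3*exp(-7*z/9) - 2*z^3/9 + 6*z^2/7


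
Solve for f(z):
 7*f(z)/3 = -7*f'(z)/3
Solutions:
 f(z) = C1*exp(-z)


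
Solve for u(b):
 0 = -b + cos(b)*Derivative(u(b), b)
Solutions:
 u(b) = C1 + Integral(b/cos(b), b)


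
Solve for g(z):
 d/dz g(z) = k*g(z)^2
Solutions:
 g(z) = -1/(C1 + k*z)


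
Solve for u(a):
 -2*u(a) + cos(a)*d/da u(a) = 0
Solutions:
 u(a) = C1*(sin(a) + 1)/(sin(a) - 1)


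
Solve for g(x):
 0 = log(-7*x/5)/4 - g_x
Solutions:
 g(x) = C1 + x*log(-x)/4 + x*(-log(5) - 1 + log(7))/4


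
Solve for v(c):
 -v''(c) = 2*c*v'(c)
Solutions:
 v(c) = C1 + C2*erf(c)


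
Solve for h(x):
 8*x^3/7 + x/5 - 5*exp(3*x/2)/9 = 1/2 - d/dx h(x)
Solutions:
 h(x) = C1 - 2*x^4/7 - x^2/10 + x/2 + 10*exp(3*x/2)/27


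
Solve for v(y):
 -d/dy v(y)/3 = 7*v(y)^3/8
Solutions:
 v(y) = -2*sqrt(-1/(C1 - 21*y))
 v(y) = 2*sqrt(-1/(C1 - 21*y))


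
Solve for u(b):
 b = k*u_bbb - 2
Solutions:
 u(b) = C1 + C2*b + C3*b^2 + b^4/(24*k) + b^3/(3*k)


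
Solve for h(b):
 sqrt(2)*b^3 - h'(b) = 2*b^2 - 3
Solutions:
 h(b) = C1 + sqrt(2)*b^4/4 - 2*b^3/3 + 3*b


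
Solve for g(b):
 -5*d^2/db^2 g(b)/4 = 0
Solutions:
 g(b) = C1 + C2*b


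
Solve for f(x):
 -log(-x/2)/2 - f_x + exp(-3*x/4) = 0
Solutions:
 f(x) = C1 - x*log(-x)/2 + x*(log(2) + 1)/2 - 4*exp(-3*x/4)/3


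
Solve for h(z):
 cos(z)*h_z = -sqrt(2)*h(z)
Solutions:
 h(z) = C1*(sin(z) - 1)^(sqrt(2)/2)/(sin(z) + 1)^(sqrt(2)/2)


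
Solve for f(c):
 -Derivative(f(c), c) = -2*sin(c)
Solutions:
 f(c) = C1 - 2*cos(c)


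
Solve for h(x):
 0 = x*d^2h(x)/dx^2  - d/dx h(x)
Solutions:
 h(x) = C1 + C2*x^2


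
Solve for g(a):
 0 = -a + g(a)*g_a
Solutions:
 g(a) = -sqrt(C1 + a^2)
 g(a) = sqrt(C1 + a^2)


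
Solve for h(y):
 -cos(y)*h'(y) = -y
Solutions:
 h(y) = C1 + Integral(y/cos(y), y)


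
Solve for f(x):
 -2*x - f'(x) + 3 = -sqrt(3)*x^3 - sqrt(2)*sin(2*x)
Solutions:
 f(x) = C1 + sqrt(3)*x^4/4 - x^2 + 3*x - sqrt(2)*cos(2*x)/2


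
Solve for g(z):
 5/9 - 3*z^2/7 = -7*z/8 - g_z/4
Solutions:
 g(z) = C1 + 4*z^3/7 - 7*z^2/4 - 20*z/9


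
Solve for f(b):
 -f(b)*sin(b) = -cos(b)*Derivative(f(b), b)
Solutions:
 f(b) = C1/cos(b)


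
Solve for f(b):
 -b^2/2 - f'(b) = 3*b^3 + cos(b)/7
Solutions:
 f(b) = C1 - 3*b^4/4 - b^3/6 - sin(b)/7


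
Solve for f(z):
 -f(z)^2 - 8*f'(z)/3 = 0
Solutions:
 f(z) = 8/(C1 + 3*z)


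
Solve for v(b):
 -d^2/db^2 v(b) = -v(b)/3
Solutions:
 v(b) = C1*exp(-sqrt(3)*b/3) + C2*exp(sqrt(3)*b/3)


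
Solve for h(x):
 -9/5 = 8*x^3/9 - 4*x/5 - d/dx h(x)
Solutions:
 h(x) = C1 + 2*x^4/9 - 2*x^2/5 + 9*x/5


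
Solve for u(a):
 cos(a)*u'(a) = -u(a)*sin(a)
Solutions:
 u(a) = C1*cos(a)


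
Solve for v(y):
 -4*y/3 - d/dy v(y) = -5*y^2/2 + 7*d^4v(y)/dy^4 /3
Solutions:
 v(y) = C1 + C4*exp(-3^(1/3)*7^(2/3)*y/7) + 5*y^3/6 - 2*y^2/3 + (C2*sin(3^(5/6)*7^(2/3)*y/14) + C3*cos(3^(5/6)*7^(2/3)*y/14))*exp(3^(1/3)*7^(2/3)*y/14)


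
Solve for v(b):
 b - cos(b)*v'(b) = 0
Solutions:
 v(b) = C1 + Integral(b/cos(b), b)


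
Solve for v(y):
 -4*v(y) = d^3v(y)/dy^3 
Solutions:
 v(y) = C3*exp(-2^(2/3)*y) + (C1*sin(2^(2/3)*sqrt(3)*y/2) + C2*cos(2^(2/3)*sqrt(3)*y/2))*exp(2^(2/3)*y/2)


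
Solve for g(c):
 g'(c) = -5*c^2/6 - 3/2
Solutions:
 g(c) = C1 - 5*c^3/18 - 3*c/2


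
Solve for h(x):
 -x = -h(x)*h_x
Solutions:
 h(x) = -sqrt(C1 + x^2)
 h(x) = sqrt(C1 + x^2)


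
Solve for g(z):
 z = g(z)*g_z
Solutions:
 g(z) = -sqrt(C1 + z^2)
 g(z) = sqrt(C1 + z^2)


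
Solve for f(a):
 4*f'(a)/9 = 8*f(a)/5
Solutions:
 f(a) = C1*exp(18*a/5)


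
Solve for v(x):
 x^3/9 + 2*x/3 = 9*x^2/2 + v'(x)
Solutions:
 v(x) = C1 + x^4/36 - 3*x^3/2 + x^2/3


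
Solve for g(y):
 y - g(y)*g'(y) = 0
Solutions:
 g(y) = -sqrt(C1 + y^2)
 g(y) = sqrt(C1 + y^2)


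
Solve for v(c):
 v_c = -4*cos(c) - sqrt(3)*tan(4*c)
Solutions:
 v(c) = C1 + sqrt(3)*log(cos(4*c))/4 - 4*sin(c)


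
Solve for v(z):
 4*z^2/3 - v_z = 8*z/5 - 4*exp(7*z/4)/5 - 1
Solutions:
 v(z) = C1 + 4*z^3/9 - 4*z^2/5 + z + 16*exp(7*z/4)/35


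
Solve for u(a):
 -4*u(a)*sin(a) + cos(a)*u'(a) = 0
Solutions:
 u(a) = C1/cos(a)^4


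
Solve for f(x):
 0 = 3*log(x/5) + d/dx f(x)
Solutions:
 f(x) = C1 - 3*x*log(x) + 3*x + x*log(125)


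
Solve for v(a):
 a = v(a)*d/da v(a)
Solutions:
 v(a) = -sqrt(C1 + a^2)
 v(a) = sqrt(C1 + a^2)


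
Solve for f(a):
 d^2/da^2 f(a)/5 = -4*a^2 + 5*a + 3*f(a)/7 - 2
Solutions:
 f(a) = C1*exp(-sqrt(105)*a/7) + C2*exp(sqrt(105)*a/7) + 28*a^2/3 - 35*a/3 + 602/45


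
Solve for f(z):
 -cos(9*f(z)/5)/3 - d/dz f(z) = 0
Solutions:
 z/3 - 5*log(sin(9*f(z)/5) - 1)/18 + 5*log(sin(9*f(z)/5) + 1)/18 = C1


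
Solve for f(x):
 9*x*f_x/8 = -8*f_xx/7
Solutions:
 f(x) = C1 + C2*erf(3*sqrt(14)*x/16)


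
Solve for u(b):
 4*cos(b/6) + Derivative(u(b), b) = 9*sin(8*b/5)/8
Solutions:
 u(b) = C1 - 24*sin(b/6) - 45*cos(8*b/5)/64


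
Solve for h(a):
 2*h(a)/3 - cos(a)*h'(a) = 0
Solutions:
 h(a) = C1*(sin(a) + 1)^(1/3)/(sin(a) - 1)^(1/3)
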